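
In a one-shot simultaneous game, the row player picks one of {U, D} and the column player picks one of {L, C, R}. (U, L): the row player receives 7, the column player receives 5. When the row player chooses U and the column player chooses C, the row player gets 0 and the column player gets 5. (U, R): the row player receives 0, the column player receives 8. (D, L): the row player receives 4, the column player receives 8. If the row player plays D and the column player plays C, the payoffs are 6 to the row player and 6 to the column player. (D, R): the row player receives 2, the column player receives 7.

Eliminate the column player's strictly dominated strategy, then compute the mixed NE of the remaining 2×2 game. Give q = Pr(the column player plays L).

The column player's strategy C is strictly dominated by R: 8 > 5 and 7 > 6. Eliminate C.
In a mixed equilibrium the row player is indifferent between U and D; this condition fixes q.
  the row player's expected payoff from U: q·7 + (1−q)·0 = 7q
  the row player's expected payoff from D: q·4 + (1−q)·2 = 2q + 2
  7q = 2q + 2  ⇒  5q = 2  ⇒  q = 2/5.

q = 2/5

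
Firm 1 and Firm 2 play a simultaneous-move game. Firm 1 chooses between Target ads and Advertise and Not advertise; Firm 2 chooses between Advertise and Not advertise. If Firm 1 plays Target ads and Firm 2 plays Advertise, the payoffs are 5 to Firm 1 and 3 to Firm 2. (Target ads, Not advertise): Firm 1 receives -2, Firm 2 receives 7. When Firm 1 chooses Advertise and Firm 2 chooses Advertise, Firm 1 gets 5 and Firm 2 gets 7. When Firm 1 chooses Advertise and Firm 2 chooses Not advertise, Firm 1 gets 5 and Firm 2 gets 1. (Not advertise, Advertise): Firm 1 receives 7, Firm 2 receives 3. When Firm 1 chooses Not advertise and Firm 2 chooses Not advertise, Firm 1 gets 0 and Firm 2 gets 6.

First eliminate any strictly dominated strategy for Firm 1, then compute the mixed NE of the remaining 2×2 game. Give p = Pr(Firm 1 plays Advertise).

Firm 1's strategy Target ads is strictly dominated by Not advertise: 7 > 5 and 0 > -2. Eliminate Target ads.
Firm 2's indifference between Advertise and Not advertise determines Firm 1's mixing probability p:
  Firm 2's payoff from Advertise: p·7 + (1−p)·3 = 4p + 3
  Firm 2's payoff from Not advertise: p·1 + (1−p)·6 = -5p + 6
  4p + 3 = -5p + 6  ⇒  9p = 3  ⇒  p = 1/3.

p = 1/3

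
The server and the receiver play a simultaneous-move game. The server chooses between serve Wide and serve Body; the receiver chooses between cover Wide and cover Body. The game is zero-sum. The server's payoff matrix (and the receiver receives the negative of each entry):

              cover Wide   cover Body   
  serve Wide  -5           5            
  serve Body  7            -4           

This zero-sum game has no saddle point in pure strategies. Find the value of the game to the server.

In a mixed equilibrium the server is indifferent between serve Wide and serve Body; this condition fixes q.
  the server's payoff to serve Wide: q·(-5) + (1−q)·5 = -10q + 5
  the server's payoff to serve Body: q·7 + (1−q)·(-4) = 11q - 4
  -10q + 5 = 11q - 4  ⇒  -21q = -9  ⇒  q = 3/7.
The value is the server's expected payoff against this mix (using serve Wide): (3/7)·(-5) + (4/7)·5 = 5/7.

v = 5/7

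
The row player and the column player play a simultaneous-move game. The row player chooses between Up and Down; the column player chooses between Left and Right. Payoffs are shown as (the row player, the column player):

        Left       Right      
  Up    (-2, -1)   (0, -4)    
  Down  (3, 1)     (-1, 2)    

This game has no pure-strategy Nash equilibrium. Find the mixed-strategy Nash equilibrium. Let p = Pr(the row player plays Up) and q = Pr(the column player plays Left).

The column player's indifference between Left and Right determines the row player's mixing probability p:
  the column player's expected payoff from Left: p·(-1) + (1−p)·1 = -2p + 1
  the column player's expected payoff from Right: p·(-4) + (1−p)·2 = -6p + 2
  -2p + 1 = -6p + 2  ⇒  4p = 1  ⇒  p = 1/4.
Set the row player's expected payoff from Up equal to that from Down:
  the row player's expected payoff from Up: q·(-2) + (1−q)·0 = -2q
  the row player's expected payoff from Down: q·3 + (1−q)·(-1) = 4q - 1
  -2q = 4q - 1  ⇒  -6q = -1  ⇒  q = 1/6.

p = 1/4, q = 1/6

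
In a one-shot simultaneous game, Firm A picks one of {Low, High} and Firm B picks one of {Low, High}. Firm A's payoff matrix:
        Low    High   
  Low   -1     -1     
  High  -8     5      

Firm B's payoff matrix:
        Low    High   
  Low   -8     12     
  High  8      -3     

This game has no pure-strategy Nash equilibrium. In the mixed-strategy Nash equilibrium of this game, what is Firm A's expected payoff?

Set Firm A's expected payoff from Low equal to that from High:
  Firm A's payoff from Low: q·(-1) + (1−q)·(-1) = -1
  Firm A's payoff from High: q·(-8) + (1−q)·5 = -13q + 5
  -1 = -13q + 5  ⇒  13q = 6  ⇒  q = 6/13.
At equilibrium Firm A is indifferent across rows, so Firm A's payoff equals the payoff from Low: (6/13)·(-1) + (7/13)·(-1) = -1.

-1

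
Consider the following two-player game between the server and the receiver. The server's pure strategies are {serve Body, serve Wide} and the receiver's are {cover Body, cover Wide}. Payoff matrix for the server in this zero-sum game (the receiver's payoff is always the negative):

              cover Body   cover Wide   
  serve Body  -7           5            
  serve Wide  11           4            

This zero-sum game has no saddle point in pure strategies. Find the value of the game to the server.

v = 83/19

The server's indifference between serve Body and serve Wide determines the receiver's mixing probability q:
  the server's payoff to serve Body: q·(-7) + (1−q)·5 = -12q + 5
  the server's payoff to serve Wide: q·11 + (1−q)·4 = 7q + 4
  -12q + 5 = 7q + 4  ⇒  -19q = -1  ⇒  q = 1/19.
The value is the server's expected payoff against this mix (using serve Body): (1/19)·(-7) + (18/19)·5 = 83/19.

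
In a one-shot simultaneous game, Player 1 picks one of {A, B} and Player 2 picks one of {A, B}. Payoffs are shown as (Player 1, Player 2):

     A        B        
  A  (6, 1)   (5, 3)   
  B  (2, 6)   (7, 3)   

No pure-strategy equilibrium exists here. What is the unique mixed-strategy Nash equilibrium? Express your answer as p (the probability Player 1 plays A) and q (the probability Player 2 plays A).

p = 3/5, q = 1/3

Player 2's indifference between A and B determines Player 1's mixing probability p:
  Player 2's expected payoff from A: p·1 + (1−p)·6 = -5p + 6
  Player 2's expected payoff from B: p·3 + (1−p)·3 = 3
  -5p + 6 = 3  ⇒  -5p = -3  ⇒  p = 3/5.
Player 2's mix must leave Player 1 indifferent between A and B.
  Player 1's payoff to A: q·6 + (1−q)·5 = q + 5
  Player 1's payoff to B: q·2 + (1−q)·7 = -5q + 7
  q + 5 = -5q + 7  ⇒  6q = 2  ⇒  q = 1/3.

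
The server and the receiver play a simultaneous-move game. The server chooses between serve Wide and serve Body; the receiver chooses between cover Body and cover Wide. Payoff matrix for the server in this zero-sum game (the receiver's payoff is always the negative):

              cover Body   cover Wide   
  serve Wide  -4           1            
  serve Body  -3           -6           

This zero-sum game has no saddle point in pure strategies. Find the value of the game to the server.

For the server to be willing to mix, the server must be indifferent between serve Wide and serve Body, which pins down the receiver's mix.
  the server's payoff from serve Wide: q·(-4) + (1−q)·1 = -5q + 1
  the server's payoff from serve Body: q·(-3) + (1−q)·(-6) = 3q - 6
  -5q + 1 = 3q - 6  ⇒  -8q = -7  ⇒  q = 7/8.
The value is the server's expected payoff against this mix (using serve Wide): (7/8)·(-4) + (1/8)·1 = -27/8.

v = -27/8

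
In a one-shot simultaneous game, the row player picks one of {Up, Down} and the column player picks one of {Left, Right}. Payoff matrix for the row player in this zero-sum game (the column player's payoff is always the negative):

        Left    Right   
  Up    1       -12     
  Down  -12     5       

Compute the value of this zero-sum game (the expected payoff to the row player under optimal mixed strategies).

v = -139/30

In a mixed equilibrium the row player is indifferent between Up and Down; this condition fixes q.
  the row player's expected payoff from Up: q·1 + (1−q)·(-12) = 13q - 12
  the row player's expected payoff from Down: q·(-12) + (1−q)·5 = -17q + 5
  13q - 12 = -17q + 5  ⇒  30q = 17  ⇒  q = 17/30.
The value is the row player's expected payoff against this mix (using Up): (17/30)·1 + (13/30)·(-12) = -139/30.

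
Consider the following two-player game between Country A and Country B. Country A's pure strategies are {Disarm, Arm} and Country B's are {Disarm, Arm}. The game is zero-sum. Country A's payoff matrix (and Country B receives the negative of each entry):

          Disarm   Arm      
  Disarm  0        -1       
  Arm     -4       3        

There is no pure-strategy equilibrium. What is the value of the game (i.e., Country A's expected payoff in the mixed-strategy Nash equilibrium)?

In a mixed equilibrium Country A is indifferent between Disarm and Arm; this condition fixes q.
  Country A's payoff to Disarm: q·0 + (1−q)·(-1) = q - 1
  Country A's payoff to Arm: q·(-4) + (1−q)·3 = -7q + 3
  q - 1 = -7q + 3  ⇒  8q = 4  ⇒  q = 1/2.
The value is Country A's expected payoff against this mix (using Disarm): (1/2)·0 + (1/2)·(-1) = -1/2.

v = -1/2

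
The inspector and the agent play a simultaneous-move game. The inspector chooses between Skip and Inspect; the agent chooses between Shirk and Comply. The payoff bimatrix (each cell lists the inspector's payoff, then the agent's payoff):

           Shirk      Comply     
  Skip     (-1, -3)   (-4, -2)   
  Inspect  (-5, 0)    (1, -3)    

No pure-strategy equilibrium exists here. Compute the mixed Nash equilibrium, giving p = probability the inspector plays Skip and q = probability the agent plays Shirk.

The inspector's mix must leave the agent indifferent between Shirk and Comply.
  the agent's expected payoff from Shirk: p·(-3) + (1−p)·0 = -3p
  the agent's expected payoff from Comply: p·(-2) + (1−p)·(-3) = p - 3
  -3p = p - 3  ⇒  -4p = -3  ⇒  p = 3/4.
The inspector's indifference between Skip and Inspect determines the agent's mixing probability q:
  the inspector's payoff from Skip: q·(-1) + (1−q)·(-4) = 3q - 4
  the inspector's payoff from Inspect: q·(-5) + (1−q)·1 = -6q + 1
  3q - 4 = -6q + 1  ⇒  9q = 5  ⇒  q = 5/9.

p = 3/4, q = 5/9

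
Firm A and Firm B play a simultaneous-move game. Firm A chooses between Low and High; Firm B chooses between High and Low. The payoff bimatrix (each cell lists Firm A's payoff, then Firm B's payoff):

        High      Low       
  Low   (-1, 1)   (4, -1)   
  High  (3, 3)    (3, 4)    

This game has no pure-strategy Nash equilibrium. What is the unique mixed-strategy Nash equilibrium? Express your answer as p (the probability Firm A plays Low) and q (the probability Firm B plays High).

In a mixed equilibrium Firm B is indifferent between High and Low; this condition fixes p.
  Firm B's payoff from High: p·1 + (1−p)·3 = -2p + 3
  Firm B's payoff from Low: p·(-1) + (1−p)·4 = -5p + 4
  -2p + 3 = -5p + 4  ⇒  3p = 1  ⇒  p = 1/3.
Firm A's indifference between Low and High determines Firm B's mixing probability q:
  Firm A's payoff from Low: q·(-1) + (1−q)·4 = -5q + 4
  Firm A's payoff from High: q·3 + (1−q)·3 = 3
  -5q + 4 = 3  ⇒  -5q = -1  ⇒  q = 1/5.

p = 1/3, q = 1/5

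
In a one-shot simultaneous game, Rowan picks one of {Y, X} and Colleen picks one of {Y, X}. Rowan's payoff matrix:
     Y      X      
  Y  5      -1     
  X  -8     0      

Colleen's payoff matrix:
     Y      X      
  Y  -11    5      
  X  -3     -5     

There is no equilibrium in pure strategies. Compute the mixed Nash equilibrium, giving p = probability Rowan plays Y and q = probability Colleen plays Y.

Set Colleen's expected payoff from Y equal to that from X:
  Colleen's payoff from Y: p·(-11) + (1−p)·(-3) = -8p - 3
  Colleen's payoff from X: p·5 + (1−p)·(-5) = 10p - 5
  -8p - 3 = 10p - 5  ⇒  -18p = -2  ⇒  p = 1/9.
Set Rowan's expected payoff from Y equal to that from X:
  Rowan's payoff from Y: q·5 + (1−q)·(-1) = 6q - 1
  Rowan's payoff from X: q·(-8) + (1−q)·0 = -8q
  6q - 1 = -8q  ⇒  14q = 1  ⇒  q = 1/14.

p = 1/9, q = 1/14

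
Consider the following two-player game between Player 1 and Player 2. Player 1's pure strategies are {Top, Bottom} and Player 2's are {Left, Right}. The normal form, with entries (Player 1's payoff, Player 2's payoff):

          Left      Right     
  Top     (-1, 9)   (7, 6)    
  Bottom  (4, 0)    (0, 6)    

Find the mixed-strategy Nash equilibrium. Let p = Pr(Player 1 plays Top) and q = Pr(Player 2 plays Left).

Player 1's mix must leave Player 2 indifferent between Left and Right.
  Player 2's expected payoff from Left: p·9 + (1−p)·0 = 9p
  Player 2's expected payoff from Right: p·6 + (1−p)·6 = 6
  9p = 6  ⇒  9p = 6  ⇒  p = 2/3.
Player 1's indifference between Top and Bottom determines Player 2's mixing probability q:
  Player 1's payoff to Top: q·(-1) + (1−q)·7 = -8q + 7
  Player 1's payoff to Bottom: q·4 + (1−q)·0 = 4q
  -8q + 7 = 4q  ⇒  -12q = -7  ⇒  q = 7/12.

p = 2/3, q = 7/12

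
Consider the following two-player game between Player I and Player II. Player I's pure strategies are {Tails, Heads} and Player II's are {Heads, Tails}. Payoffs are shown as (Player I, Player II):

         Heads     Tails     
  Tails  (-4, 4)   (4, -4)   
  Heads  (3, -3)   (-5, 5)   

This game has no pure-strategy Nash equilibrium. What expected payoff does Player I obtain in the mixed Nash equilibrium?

-1/2

Player II's mix must leave Player I indifferent between Tails and Heads.
  Player I's payoff to Tails: q·(-4) + (1−q)·4 = -8q + 4
  Player I's payoff to Heads: q·3 + (1−q)·(-5) = 8q - 5
  -8q + 4 = 8q - 5  ⇒  -16q = -9  ⇒  q = 9/16.
At equilibrium Player I is indifferent across rows, so Player I's payoff equals the payoff from Tails: (9/16)·(-4) + (7/16)·4 = -1/2.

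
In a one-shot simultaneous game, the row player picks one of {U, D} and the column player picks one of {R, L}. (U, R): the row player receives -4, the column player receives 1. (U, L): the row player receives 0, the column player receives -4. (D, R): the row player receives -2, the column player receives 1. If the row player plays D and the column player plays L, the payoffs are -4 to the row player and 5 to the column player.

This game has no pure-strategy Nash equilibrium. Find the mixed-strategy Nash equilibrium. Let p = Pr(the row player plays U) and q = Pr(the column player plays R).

p = 4/9, q = 2/3

The row player's mix must leave the column player indifferent between R and L.
  the column player's payoff from R: p·1 + (1−p)·1 = 1
  the column player's payoff from L: p·(-4) + (1−p)·5 = -9p + 5
  1 = -9p + 5  ⇒  9p = 4  ⇒  p = 4/9.
Set the row player's expected payoff from U equal to that from D:
  the row player's payoff to U: q·(-4) + (1−q)·0 = -4q
  the row player's payoff to D: q·(-2) + (1−q)·(-4) = 2q - 4
  -4q = 2q - 4  ⇒  -6q = -4  ⇒  q = 2/3.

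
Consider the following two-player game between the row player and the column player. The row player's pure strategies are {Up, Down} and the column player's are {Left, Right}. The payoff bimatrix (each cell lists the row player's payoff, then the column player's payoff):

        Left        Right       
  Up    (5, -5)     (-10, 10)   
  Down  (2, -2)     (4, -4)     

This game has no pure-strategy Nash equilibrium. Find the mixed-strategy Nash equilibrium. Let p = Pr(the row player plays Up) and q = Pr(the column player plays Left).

The column player's indifference between Left and Right determines the row player's mixing probability p:
  the column player's payoff from Left: p·(-5) + (1−p)·(-2) = -3p - 2
  the column player's payoff from Right: p·10 + (1−p)·(-4) = 14p - 4
  -3p - 2 = 14p - 4  ⇒  -17p = -2  ⇒  p = 2/17.
Set the row player's expected payoff from Up equal to that from Down:
  the row player's expected payoff from Up: q·5 + (1−q)·(-10) = 15q - 10
  the row player's expected payoff from Down: q·2 + (1−q)·4 = -2q + 4
  15q - 10 = -2q + 4  ⇒  17q = 14  ⇒  q = 14/17.

p = 2/17, q = 14/17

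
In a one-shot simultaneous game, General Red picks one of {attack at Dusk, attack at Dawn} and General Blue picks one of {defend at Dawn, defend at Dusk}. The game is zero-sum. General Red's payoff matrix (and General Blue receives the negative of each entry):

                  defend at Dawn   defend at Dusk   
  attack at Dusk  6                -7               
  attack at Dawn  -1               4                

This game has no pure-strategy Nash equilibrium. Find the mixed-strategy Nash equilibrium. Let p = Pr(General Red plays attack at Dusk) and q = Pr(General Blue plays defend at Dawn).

General Red's mix must leave General Blue indifferent between defend at Dawn and defend at Dusk.
  General Blue's expected payoff from defend at Dawn: p·(-6) + (1−p)·1 = -7p + 1
  General Blue's expected payoff from defend at Dusk: p·7 + (1−p)·(-4) = 11p - 4
  -7p + 1 = 11p - 4  ⇒  -18p = -5  ⇒  p = 5/18.
In a mixed equilibrium General Red is indifferent between attack at Dusk and attack at Dawn; this condition fixes q.
  General Red's payoff to attack at Dusk: q·6 + (1−q)·(-7) = 13q - 7
  General Red's payoff to attack at Dawn: q·(-1) + (1−q)·4 = -5q + 4
  13q - 7 = -5q + 4  ⇒  18q = 11  ⇒  q = 11/18.

p = 5/18, q = 11/18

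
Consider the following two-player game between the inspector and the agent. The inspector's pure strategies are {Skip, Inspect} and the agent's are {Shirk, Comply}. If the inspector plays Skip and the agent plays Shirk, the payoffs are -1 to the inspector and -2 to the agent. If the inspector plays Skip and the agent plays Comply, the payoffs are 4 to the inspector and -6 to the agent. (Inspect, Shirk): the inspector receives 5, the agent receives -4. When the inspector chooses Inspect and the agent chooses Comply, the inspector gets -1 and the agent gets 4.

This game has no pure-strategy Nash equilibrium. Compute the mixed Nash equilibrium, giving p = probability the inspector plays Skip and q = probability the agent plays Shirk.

p = 2/3, q = 5/11

The inspector's mix must leave the agent indifferent between Shirk and Comply.
  the agent's payoff to Shirk: p·(-2) + (1−p)·(-4) = 2p - 4
  the agent's payoff to Comply: p·(-6) + (1−p)·4 = -10p + 4
  2p - 4 = -10p + 4  ⇒  12p = 8  ⇒  p = 2/3.
For the inspector to be willing to mix, the inspector must be indifferent between Skip and Inspect, which pins down the agent's mix.
  the inspector's payoff from Skip: q·(-1) + (1−q)·4 = -5q + 4
  the inspector's payoff from Inspect: q·5 + (1−q)·(-1) = 6q - 1
  -5q + 4 = 6q - 1  ⇒  -11q = -5  ⇒  q = 5/11.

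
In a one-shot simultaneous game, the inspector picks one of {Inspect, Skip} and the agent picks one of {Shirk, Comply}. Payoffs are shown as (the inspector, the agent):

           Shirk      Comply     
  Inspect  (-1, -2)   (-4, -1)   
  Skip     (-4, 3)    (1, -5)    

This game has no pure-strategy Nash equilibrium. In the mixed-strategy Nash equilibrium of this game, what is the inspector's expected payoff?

The inspector's indifference between Inspect and Skip determines the agent's mixing probability q:
  the inspector's expected payoff from Inspect: q·(-1) + (1−q)·(-4) = 3q - 4
  the inspector's expected payoff from Skip: q·(-4) + (1−q)·1 = -5q + 1
  3q - 4 = -5q + 1  ⇒  8q = 5  ⇒  q = 5/8.
At equilibrium the inspector is indifferent across rows, so the inspector's payoff equals the payoff from Inspect: (5/8)·(-1) + (3/8)·(-4) = -17/8.

-17/8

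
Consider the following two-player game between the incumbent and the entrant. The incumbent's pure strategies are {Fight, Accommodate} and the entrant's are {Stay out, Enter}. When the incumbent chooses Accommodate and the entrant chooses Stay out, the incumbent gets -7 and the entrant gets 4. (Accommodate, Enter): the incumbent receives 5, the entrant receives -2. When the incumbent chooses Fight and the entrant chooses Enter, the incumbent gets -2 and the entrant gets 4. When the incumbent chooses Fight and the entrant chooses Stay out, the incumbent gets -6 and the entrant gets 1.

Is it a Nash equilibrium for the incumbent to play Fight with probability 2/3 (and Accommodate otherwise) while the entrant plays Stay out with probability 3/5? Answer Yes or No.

No

Given the entrant's mix q = 3/5, the incumbent's payoff from Fight is -22/5 but from Accommodate is -11/5. The incumbent strictly prefers Accommodate, so the incumbent would not mix.
So the proposed profile is not a Nash equilibrium.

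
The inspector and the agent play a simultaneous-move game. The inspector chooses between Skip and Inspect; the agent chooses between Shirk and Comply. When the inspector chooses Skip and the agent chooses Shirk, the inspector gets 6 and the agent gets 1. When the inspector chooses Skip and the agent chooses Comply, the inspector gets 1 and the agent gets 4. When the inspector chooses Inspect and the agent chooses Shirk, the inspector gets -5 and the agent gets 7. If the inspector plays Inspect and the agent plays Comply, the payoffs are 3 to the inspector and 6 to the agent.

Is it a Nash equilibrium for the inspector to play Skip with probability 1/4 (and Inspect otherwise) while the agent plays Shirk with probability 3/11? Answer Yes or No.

Given the agent's mix q = 3/11, the inspector's payoff from Skip is 26/11 but from Inspect is 9/11. The inspector strictly prefers Skip, so the inspector would not mix.
So the proposed profile is not a Nash equilibrium.

No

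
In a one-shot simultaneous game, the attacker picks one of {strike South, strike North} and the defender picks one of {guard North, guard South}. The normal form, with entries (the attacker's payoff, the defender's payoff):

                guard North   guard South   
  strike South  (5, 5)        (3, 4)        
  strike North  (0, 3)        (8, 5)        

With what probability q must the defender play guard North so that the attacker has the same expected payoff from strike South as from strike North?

In a mixed equilibrium the attacker is indifferent between strike South and strike North; this condition fixes q.
  the attacker's payoff to strike South: q·5 + (1−q)·3 = 2q + 3
  the attacker's payoff to strike North: q·0 + (1−q)·8 = -8q + 8
  2q + 3 = -8q + 8  ⇒  10q = 5  ⇒  q = 1/2.

q = 1/2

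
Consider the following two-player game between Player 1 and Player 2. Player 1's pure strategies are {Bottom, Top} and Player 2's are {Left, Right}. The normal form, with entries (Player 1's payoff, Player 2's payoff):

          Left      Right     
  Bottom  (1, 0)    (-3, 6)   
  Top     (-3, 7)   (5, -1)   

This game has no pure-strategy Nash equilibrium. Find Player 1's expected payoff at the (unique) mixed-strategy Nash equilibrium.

-1/3

In a mixed equilibrium Player 1 is indifferent between Bottom and Top; this condition fixes q.
  Player 1's payoff from Bottom: q·1 + (1−q)·(-3) = 4q - 3
  Player 1's payoff from Top: q·(-3) + (1−q)·5 = -8q + 5
  4q - 3 = -8q + 5  ⇒  12q = 8  ⇒  q = 2/3.
At equilibrium Player 1 is indifferent across rows, so Player 1's payoff equals the payoff from Bottom: (2/3)·1 + (1/3)·(-3) = -1/3.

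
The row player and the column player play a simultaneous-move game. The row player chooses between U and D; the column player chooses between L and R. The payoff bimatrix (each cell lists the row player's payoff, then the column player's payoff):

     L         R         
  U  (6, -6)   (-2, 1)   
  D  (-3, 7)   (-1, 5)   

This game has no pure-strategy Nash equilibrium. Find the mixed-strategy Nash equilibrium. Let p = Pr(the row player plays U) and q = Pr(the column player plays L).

In a mixed equilibrium the column player is indifferent between L and R; this condition fixes p.
  the column player's expected payoff from L: p·(-6) + (1−p)·7 = -13p + 7
  the column player's expected payoff from R: p·1 + (1−p)·5 = -4p + 5
  -13p + 7 = -4p + 5  ⇒  -9p = -2  ⇒  p = 2/9.
In a mixed equilibrium the row player is indifferent between U and D; this condition fixes q.
  the row player's payoff to U: q·6 + (1−q)·(-2) = 8q - 2
  the row player's payoff to D: q·(-3) + (1−q)·(-1) = -2q - 1
  8q - 2 = -2q - 1  ⇒  10q = 1  ⇒  q = 1/10.

p = 2/9, q = 1/10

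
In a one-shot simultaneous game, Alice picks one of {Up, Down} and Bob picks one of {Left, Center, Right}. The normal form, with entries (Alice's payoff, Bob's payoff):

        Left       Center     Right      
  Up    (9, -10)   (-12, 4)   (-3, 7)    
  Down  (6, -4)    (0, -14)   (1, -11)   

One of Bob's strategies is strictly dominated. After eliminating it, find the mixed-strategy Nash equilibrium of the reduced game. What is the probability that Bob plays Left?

q = 4/7

Bob's strategy Center is strictly dominated by Right: 7 > 4 and -11 > -14. Eliminate Center.
For Alice to be willing to mix, Alice must be indifferent between Up and Down, which pins down Bob's mix.
  Alice's expected payoff from Up: q·9 + (1−q)·(-3) = 12q - 3
  Alice's expected payoff from Down: q·6 + (1−q)·1 = 5q + 1
  12q - 3 = 5q + 1  ⇒  7q = 4  ⇒  q = 4/7.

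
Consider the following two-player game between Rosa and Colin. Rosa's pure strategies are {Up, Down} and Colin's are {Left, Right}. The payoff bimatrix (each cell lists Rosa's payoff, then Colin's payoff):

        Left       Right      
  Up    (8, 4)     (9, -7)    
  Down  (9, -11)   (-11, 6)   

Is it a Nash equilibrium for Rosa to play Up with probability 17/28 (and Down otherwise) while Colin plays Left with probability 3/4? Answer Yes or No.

No

Given Colin's mix q = 3/4, Rosa's payoff from Up is 33/4 but from Down is 4. Rosa strictly prefers Up, so Rosa would not mix.
So the proposed profile is not a Nash equilibrium.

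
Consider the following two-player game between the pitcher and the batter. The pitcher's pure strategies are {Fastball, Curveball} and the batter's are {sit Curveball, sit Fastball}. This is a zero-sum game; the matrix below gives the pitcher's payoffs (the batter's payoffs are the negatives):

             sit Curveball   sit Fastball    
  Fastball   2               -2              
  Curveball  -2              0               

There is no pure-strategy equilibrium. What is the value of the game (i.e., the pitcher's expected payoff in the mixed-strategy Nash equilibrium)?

v = -2/3

The batter's mix must leave the pitcher indifferent between Fastball and Curveball.
  the pitcher's payoff from Fastball: q·2 + (1−q)·(-2) = 4q - 2
  the pitcher's payoff from Curveball: q·(-2) + (1−q)·0 = -2q
  4q - 2 = -2q  ⇒  6q = 2  ⇒  q = 1/3.
The value is the pitcher's expected payoff against this mix (using Fastball): (1/3)·2 + (2/3)·(-2) = -2/3.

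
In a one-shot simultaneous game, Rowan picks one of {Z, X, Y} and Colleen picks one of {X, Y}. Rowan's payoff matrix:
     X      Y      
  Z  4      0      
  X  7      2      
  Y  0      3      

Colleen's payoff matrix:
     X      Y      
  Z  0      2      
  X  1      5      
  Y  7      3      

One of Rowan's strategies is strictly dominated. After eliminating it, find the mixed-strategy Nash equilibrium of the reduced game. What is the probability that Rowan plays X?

p = 1/2

Rowan's strategy Z is strictly dominated by X: 7 > 4 and 2 > 0. Eliminate Z.
Colleen's indifference between X and Y determines Rowan's mixing probability p:
  Colleen's expected payoff from X: p·1 + (1−p)·7 = -6p + 7
  Colleen's expected payoff from Y: p·5 + (1−p)·3 = 2p + 3
  -6p + 7 = 2p + 3  ⇒  -8p = -4  ⇒  p = 1/2.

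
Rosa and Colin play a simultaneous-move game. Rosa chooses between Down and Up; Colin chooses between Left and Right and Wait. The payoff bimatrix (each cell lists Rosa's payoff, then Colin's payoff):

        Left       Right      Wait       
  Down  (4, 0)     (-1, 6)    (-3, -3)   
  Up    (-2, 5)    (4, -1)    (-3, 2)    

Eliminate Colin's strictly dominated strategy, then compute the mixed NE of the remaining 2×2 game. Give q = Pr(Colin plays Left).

Colin's strategy Wait is strictly dominated by Left: 0 > -3 and 5 > 2. Eliminate Wait.
In a mixed equilibrium Rosa is indifferent between Down and Up; this condition fixes q.
  Rosa's expected payoff from Down: q·4 + (1−q)·(-1) = 5q - 1
  Rosa's expected payoff from Up: q·(-2) + (1−q)·4 = -6q + 4
  5q - 1 = -6q + 4  ⇒  11q = 5  ⇒  q = 5/11.

q = 5/11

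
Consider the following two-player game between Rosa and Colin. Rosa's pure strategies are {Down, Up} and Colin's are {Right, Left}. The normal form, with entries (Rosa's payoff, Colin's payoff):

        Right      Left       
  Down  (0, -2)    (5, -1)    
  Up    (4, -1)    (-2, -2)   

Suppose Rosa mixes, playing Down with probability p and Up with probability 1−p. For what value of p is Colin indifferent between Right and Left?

p = 1/2

Set Colin's expected payoff from Right equal to that from Left:
  Colin's payoff to Right: p·(-2) + (1−p)·(-1) = -p - 1
  Colin's payoff to Left: p·(-1) + (1−p)·(-2) = p - 2
  -p - 1 = p - 2  ⇒  -2p = -1  ⇒  p = 1/2.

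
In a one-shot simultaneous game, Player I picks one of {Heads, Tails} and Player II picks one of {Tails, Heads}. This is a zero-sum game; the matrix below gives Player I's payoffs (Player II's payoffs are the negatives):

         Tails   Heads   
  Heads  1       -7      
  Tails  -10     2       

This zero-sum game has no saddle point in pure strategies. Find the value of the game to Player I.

Set Player I's expected payoff from Heads equal to that from Tails:
  Player I's payoff to Heads: q·1 + (1−q)·(-7) = 8q - 7
  Player I's payoff to Tails: q·(-10) + (1−q)·2 = -12q + 2
  8q - 7 = -12q + 2  ⇒  20q = 9  ⇒  q = 9/20.
The value is Player I's expected payoff against this mix (using Heads): (9/20)·1 + (11/20)·(-7) = -17/5.

v = -17/5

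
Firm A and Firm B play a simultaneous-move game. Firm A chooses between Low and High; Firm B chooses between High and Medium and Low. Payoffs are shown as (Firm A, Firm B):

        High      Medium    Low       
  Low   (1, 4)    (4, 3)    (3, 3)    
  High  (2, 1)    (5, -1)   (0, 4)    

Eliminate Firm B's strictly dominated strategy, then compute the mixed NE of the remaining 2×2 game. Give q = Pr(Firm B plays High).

Firm B's strategy Medium is strictly dominated by High: 4 > 3 and 1 > -1. Eliminate Medium.
For Firm A to be willing to mix, Firm A must be indifferent between Low and High, which pins down Firm B's mix.
  Firm A's expected payoff from Low: q·1 + (1−q)·3 = -2q + 3
  Firm A's expected payoff from High: q·2 + (1−q)·0 = 2q
  -2q + 3 = 2q  ⇒  -4q = -3  ⇒  q = 3/4.

q = 3/4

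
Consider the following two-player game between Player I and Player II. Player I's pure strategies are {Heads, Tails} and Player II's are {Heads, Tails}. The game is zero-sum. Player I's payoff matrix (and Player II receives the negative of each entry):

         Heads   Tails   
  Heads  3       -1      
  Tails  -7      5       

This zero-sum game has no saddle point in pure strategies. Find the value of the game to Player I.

v = 1/2

In a mixed equilibrium Player I is indifferent between Heads and Tails; this condition fixes q.
  Player I's payoff to Heads: q·3 + (1−q)·(-1) = 4q - 1
  Player I's payoff to Tails: q·(-7) + (1−q)·5 = -12q + 5
  4q - 1 = -12q + 5  ⇒  16q = 6  ⇒  q = 3/8.
The value is Player I's expected payoff against this mix (using Heads): (3/8)·3 + (5/8)·(-1) = 1/2.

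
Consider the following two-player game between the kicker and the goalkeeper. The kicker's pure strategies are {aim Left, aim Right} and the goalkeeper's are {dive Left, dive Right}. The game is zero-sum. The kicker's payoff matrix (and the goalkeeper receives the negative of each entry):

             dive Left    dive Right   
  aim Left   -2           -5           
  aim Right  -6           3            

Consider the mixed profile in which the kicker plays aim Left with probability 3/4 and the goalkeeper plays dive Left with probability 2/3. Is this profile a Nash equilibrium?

Check the goalkeeper's indifference given the kicker's mix p = 3/4:
  payoff from dive Left = 3; payoff from dive Right = 3 — equal.
Check the kicker's indifference given the goalkeeper's mix q = 2/3:
  payoff from aim Left = -3; payoff from aim Right = -3 — equal.
Both players are indifferent, so neither can profitably deviate.

Yes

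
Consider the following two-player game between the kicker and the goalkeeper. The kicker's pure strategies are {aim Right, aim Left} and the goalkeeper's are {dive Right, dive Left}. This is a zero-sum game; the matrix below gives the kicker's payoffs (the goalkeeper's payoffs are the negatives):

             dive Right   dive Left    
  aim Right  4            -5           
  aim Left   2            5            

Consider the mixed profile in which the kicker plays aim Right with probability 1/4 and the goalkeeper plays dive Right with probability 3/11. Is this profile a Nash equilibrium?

Given the goalkeeper's mix q = 3/11, the kicker's payoff from aim Right is -28/11 but from aim Left is 46/11. The kicker strictly prefers aim Left, so the kicker would not mix.
So the proposed profile is not a Nash equilibrium.

No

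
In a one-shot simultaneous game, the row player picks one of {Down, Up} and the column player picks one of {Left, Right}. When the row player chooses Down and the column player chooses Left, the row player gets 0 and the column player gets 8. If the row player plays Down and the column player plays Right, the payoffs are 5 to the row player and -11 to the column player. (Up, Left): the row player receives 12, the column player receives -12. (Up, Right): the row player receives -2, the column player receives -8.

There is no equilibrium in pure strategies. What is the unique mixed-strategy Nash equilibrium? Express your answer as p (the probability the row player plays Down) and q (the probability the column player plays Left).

p = 4/23, q = 7/19

Set the column player's expected payoff from Left equal to that from Right:
  the column player's expected payoff from Left: p·8 + (1−p)·(-12) = 20p - 12
  the column player's expected payoff from Right: p·(-11) + (1−p)·(-8) = -3p - 8
  20p - 12 = -3p - 8  ⇒  23p = 4  ⇒  p = 4/23.
The column player's mix must leave the row player indifferent between Down and Up.
  the row player's expected payoff from Down: q·0 + (1−q)·5 = -5q + 5
  the row player's expected payoff from Up: q·12 + (1−q)·(-2) = 14q - 2
  -5q + 5 = 14q - 2  ⇒  -19q = -7  ⇒  q = 7/19.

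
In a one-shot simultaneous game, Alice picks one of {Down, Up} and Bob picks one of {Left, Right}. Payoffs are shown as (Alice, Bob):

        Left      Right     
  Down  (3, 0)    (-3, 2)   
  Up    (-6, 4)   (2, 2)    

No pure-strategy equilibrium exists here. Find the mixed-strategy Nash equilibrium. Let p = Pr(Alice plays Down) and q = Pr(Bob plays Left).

Set Bob's expected payoff from Left equal to that from Right:
  Bob's payoff to Left: p·0 + (1−p)·4 = -4p + 4
  Bob's payoff to Right: p·2 + (1−p)·2 = 2
  -4p + 4 = 2  ⇒  -4p = -2  ⇒  p = 1/2.
For Alice to be willing to mix, Alice must be indifferent between Down and Up, which pins down Bob's mix.
  Alice's payoff from Down: q·3 + (1−q)·(-3) = 6q - 3
  Alice's payoff from Up: q·(-6) + (1−q)·2 = -8q + 2
  6q - 3 = -8q + 2  ⇒  14q = 5  ⇒  q = 5/14.

p = 1/2, q = 5/14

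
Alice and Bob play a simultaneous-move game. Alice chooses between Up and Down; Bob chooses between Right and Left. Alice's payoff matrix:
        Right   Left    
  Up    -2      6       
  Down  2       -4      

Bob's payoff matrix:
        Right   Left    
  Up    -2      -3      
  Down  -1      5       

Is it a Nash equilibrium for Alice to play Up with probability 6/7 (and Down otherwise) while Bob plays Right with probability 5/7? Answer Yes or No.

Check Bob's indifference given Alice's mix p = 6/7:
  payoff from Right = -13/7; payoff from Left = -13/7 — equal.
Check Alice's indifference given Bob's mix q = 5/7:
  payoff from Up = 2/7; payoff from Down = 2/7 — equal.
Both players are indifferent, so neither can profitably deviate.

Yes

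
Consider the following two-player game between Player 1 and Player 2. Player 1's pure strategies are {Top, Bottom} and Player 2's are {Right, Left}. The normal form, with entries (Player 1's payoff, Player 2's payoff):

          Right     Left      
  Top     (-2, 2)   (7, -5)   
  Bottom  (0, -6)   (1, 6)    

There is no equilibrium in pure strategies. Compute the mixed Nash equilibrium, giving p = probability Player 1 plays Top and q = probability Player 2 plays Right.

p = 12/19, q = 3/4

For Player 2 to be willing to mix, Player 2 must be indifferent between Right and Left, which pins down Player 1's mix.
  Player 2's expected payoff from Right: p·2 + (1−p)·(-6) = 8p - 6
  Player 2's expected payoff from Left: p·(-5) + (1−p)·6 = -11p + 6
  8p - 6 = -11p + 6  ⇒  19p = 12  ⇒  p = 12/19.
Player 1's indifference between Top and Bottom determines Player 2's mixing probability q:
  Player 1's payoff from Top: q·(-2) + (1−q)·7 = -9q + 7
  Player 1's payoff from Bottom: q·0 + (1−q)·1 = -q + 1
  -9q + 7 = -q + 1  ⇒  -8q = -6  ⇒  q = 3/4.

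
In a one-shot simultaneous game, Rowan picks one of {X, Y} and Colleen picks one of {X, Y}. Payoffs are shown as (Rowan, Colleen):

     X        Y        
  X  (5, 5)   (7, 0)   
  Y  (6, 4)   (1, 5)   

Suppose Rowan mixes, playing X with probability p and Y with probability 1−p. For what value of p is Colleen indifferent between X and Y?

p = 1/6

Set Colleen's expected payoff from X equal to that from Y:
  Colleen's expected payoff from X: p·5 + (1−p)·4 = p + 4
  Colleen's expected payoff from Y: p·0 + (1−p)·5 = -5p + 5
  p + 4 = -5p + 5  ⇒  6p = 1  ⇒  p = 1/6.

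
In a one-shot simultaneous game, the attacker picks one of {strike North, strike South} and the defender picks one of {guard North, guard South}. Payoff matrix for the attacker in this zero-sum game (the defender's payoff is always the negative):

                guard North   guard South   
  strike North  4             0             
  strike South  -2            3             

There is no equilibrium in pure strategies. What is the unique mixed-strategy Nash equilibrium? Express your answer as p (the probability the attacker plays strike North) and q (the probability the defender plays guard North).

p = 5/9, q = 1/3

For the defender to be willing to mix, the defender must be indifferent between guard North and guard South, which pins down the attacker's mix.
  the defender's expected payoff from guard North: p·(-4) + (1−p)·2 = -6p + 2
  the defender's expected payoff from guard South: p·0 + (1−p)·(-3) = 3p - 3
  -6p + 2 = 3p - 3  ⇒  -9p = -5  ⇒  p = 5/9.
The attacker's indifference between strike North and strike South determines the defender's mixing probability q:
  the attacker's payoff to strike North: q·4 + (1−q)·0 = 4q
  the attacker's payoff to strike South: q·(-2) + (1−q)·3 = -5q + 3
  4q = -5q + 3  ⇒  9q = 3  ⇒  q = 1/3.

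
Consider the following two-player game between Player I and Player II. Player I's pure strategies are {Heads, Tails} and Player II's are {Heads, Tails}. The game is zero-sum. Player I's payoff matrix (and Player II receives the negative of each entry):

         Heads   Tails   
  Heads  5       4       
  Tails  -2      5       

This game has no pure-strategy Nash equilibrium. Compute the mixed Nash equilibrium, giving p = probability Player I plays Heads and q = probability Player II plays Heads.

p = 7/8, q = 1/8

Player II's indifference between Heads and Tails determines Player I's mixing probability p:
  Player II's payoff to Heads: p·(-5) + (1−p)·2 = -7p + 2
  Player II's payoff to Tails: p·(-4) + (1−p)·(-5) = p - 5
  -7p + 2 = p - 5  ⇒  -8p = -7  ⇒  p = 7/8.
In a mixed equilibrium Player I is indifferent between Heads and Tails; this condition fixes q.
  Player I's expected payoff from Heads: q·5 + (1−q)·4 = q + 4
  Player I's expected payoff from Tails: q·(-2) + (1−q)·5 = -7q + 5
  q + 4 = -7q + 5  ⇒  8q = 1  ⇒  q = 1/8.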